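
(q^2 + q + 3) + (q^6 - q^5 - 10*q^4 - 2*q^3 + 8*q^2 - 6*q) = q^6 - q^5 - 10*q^4 - 2*q^3 + 9*q^2 - 5*q + 3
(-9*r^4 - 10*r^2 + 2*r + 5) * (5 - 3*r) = 27*r^5 - 45*r^4 + 30*r^3 - 56*r^2 - 5*r + 25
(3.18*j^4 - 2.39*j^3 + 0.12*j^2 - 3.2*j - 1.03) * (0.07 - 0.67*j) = -2.1306*j^5 + 1.8239*j^4 - 0.2477*j^3 + 2.1524*j^2 + 0.4661*j - 0.0721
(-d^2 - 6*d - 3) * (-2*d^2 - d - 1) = 2*d^4 + 13*d^3 + 13*d^2 + 9*d + 3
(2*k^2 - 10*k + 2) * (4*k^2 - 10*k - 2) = 8*k^4 - 60*k^3 + 104*k^2 - 4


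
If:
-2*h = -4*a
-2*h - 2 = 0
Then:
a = -1/2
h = -1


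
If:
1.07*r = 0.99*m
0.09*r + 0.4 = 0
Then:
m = -4.80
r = -4.44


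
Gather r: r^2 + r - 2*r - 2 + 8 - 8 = r^2 - r - 2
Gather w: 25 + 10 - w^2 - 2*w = -w^2 - 2*w + 35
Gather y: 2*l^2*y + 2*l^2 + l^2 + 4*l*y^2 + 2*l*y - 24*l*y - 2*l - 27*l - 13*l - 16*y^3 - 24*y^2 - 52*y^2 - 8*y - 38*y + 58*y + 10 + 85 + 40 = 3*l^2 - 42*l - 16*y^3 + y^2*(4*l - 76) + y*(2*l^2 - 22*l + 12) + 135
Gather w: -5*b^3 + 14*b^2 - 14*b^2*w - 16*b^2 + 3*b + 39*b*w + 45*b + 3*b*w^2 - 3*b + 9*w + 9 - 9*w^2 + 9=-5*b^3 - 2*b^2 + 45*b + w^2*(3*b - 9) + w*(-14*b^2 + 39*b + 9) + 18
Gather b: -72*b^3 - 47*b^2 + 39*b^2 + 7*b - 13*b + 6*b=-72*b^3 - 8*b^2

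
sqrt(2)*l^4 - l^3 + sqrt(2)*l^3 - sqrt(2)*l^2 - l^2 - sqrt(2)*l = l*(l + 1)*(l - sqrt(2))*(sqrt(2)*l + 1)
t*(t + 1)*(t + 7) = t^3 + 8*t^2 + 7*t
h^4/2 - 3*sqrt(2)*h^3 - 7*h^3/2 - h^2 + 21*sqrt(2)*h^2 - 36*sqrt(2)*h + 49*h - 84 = (h/2 + sqrt(2)/2)*(h - 4)*(h - 3)*(h - 7*sqrt(2))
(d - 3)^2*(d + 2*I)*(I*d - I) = I*d^4 - 2*d^3 - 7*I*d^3 + 14*d^2 + 15*I*d^2 - 30*d - 9*I*d + 18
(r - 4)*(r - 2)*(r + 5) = r^3 - r^2 - 22*r + 40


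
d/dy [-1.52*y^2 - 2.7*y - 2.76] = -3.04*y - 2.7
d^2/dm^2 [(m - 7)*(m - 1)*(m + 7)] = 6*m - 2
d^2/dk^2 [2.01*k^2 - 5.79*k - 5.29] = 4.02000000000000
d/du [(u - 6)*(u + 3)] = 2*u - 3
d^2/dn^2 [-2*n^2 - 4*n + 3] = -4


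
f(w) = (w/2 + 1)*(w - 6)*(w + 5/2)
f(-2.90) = -1.60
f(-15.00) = -1706.25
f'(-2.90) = 5.96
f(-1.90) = -0.24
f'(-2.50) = 2.12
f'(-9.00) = 124.00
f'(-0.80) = -8.84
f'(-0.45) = -10.02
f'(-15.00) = 349.00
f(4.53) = -33.74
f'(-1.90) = -2.74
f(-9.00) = -341.25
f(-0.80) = -6.94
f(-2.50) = 0.00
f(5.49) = -15.26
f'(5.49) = 25.98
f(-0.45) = -10.25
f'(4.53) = 12.99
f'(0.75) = -11.28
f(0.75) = -23.46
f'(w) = (w/2 + 1)*(w - 6) + (w/2 + 1)*(w + 5/2) + (w - 6)*(w + 5/2)/2 = 3*w^2/2 - 3*w/2 - 11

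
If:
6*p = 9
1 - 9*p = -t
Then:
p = 3/2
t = 25/2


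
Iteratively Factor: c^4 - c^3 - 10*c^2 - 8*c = (c + 2)*(c^3 - 3*c^2 - 4*c) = (c - 4)*(c + 2)*(c^2 + c) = (c - 4)*(c + 1)*(c + 2)*(c)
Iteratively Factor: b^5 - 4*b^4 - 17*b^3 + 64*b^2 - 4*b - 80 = (b + 1)*(b^4 - 5*b^3 - 12*b^2 + 76*b - 80) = (b - 2)*(b + 1)*(b^3 - 3*b^2 - 18*b + 40) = (b - 2)^2*(b + 1)*(b^2 - b - 20) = (b - 2)^2*(b + 1)*(b + 4)*(b - 5)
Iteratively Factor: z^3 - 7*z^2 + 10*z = (z)*(z^2 - 7*z + 10) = z*(z - 2)*(z - 5)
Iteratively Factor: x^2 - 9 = (x + 3)*(x - 3)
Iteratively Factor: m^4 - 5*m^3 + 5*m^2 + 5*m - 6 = (m - 2)*(m^3 - 3*m^2 - m + 3) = (m - 2)*(m + 1)*(m^2 - 4*m + 3) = (m - 3)*(m - 2)*(m + 1)*(m - 1)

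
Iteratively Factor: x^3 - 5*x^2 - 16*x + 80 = (x - 4)*(x^2 - x - 20) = (x - 4)*(x + 4)*(x - 5)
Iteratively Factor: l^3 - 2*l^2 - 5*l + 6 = (l - 3)*(l^2 + l - 2) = (l - 3)*(l + 2)*(l - 1)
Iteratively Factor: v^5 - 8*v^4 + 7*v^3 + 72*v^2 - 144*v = (v + 3)*(v^4 - 11*v^3 + 40*v^2 - 48*v) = (v - 4)*(v + 3)*(v^3 - 7*v^2 + 12*v) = (v - 4)*(v - 3)*(v + 3)*(v^2 - 4*v) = v*(v - 4)*(v - 3)*(v + 3)*(v - 4)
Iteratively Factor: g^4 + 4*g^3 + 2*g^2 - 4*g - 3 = (g - 1)*(g^3 + 5*g^2 + 7*g + 3) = (g - 1)*(g + 3)*(g^2 + 2*g + 1) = (g - 1)*(g + 1)*(g + 3)*(g + 1)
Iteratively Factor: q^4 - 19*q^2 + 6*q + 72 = (q - 3)*(q^3 + 3*q^2 - 10*q - 24) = (q - 3)^2*(q^2 + 6*q + 8) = (q - 3)^2*(q + 2)*(q + 4)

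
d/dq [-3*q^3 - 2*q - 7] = -9*q^2 - 2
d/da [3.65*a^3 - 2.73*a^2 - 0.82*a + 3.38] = 10.95*a^2 - 5.46*a - 0.82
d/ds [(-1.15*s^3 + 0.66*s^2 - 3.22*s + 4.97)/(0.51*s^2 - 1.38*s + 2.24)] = (-0.5865*s^4 + 3.174*s^3 - 6.9966*s^2 - 2.1126*s - 0.354200000000002)/(0.2601*s^4 - 1.4076*s^3 + 4.1892*s^2 - 6.1824*s + 5.0176)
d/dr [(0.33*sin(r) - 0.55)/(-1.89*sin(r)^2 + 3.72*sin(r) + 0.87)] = (0.6237*sin(r)^2 - 2.079*sin(r) + 2.3331)*cos(r)/(3.5721*sin(r)^4 - 14.0616*sin(r)^3 + 10.5498*sin(r)^2 + 6.4728*sin(r) + 0.7569)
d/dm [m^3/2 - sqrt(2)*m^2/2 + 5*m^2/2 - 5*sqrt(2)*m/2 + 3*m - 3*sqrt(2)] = 3*m^2/2 - sqrt(2)*m + 5*m - 5*sqrt(2)/2 + 3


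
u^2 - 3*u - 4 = (u - 4)*(u + 1)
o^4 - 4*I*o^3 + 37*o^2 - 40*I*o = o*(o - 8*I)*(o - I)*(o + 5*I)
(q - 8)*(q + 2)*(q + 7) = q^3 + q^2 - 58*q - 112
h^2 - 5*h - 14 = (h - 7)*(h + 2)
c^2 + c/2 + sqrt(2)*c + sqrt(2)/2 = (c + 1/2)*(c + sqrt(2))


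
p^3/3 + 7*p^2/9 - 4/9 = (p/3 + 1/3)*(p - 2/3)*(p + 2)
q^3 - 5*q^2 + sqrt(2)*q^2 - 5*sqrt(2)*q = q*(q - 5)*(q + sqrt(2))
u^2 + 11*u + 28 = (u + 4)*(u + 7)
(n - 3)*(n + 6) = n^2 + 3*n - 18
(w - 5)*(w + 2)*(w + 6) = w^3 + 3*w^2 - 28*w - 60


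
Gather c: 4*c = 4*c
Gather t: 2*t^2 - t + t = 2*t^2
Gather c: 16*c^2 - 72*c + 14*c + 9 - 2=16*c^2 - 58*c + 7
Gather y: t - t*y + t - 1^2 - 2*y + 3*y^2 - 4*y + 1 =2*t + 3*y^2 + y*(-t - 6)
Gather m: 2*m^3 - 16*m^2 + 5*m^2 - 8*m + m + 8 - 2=2*m^3 - 11*m^2 - 7*m + 6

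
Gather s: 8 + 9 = 17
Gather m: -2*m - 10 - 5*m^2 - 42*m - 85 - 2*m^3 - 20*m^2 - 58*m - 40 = -2*m^3 - 25*m^2 - 102*m - 135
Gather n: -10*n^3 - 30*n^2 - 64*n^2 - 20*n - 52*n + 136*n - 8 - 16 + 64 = -10*n^3 - 94*n^2 + 64*n + 40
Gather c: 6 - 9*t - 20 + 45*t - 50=36*t - 64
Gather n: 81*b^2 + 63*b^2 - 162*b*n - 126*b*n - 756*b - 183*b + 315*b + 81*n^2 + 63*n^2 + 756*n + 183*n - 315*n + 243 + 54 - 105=144*b^2 - 624*b + 144*n^2 + n*(624 - 288*b) + 192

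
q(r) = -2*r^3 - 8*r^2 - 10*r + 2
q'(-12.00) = -682.00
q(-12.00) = 2426.00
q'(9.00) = -640.00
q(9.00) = -2194.00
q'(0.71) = -24.38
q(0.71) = -9.85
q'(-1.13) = 0.42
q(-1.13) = 5.97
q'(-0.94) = -0.26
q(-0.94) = 5.99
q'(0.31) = -15.54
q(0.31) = -1.93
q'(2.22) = -75.09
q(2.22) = -81.51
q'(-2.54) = -8.07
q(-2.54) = 8.56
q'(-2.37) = -5.78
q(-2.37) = 7.39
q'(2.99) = -111.48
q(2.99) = -152.88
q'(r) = -6*r^2 - 16*r - 10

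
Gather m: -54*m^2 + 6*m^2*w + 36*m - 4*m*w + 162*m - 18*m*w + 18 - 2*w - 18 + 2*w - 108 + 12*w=m^2*(6*w - 54) + m*(198 - 22*w) + 12*w - 108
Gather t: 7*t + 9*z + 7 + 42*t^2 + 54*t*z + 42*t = 42*t^2 + t*(54*z + 49) + 9*z + 7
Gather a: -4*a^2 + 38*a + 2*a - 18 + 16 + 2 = -4*a^2 + 40*a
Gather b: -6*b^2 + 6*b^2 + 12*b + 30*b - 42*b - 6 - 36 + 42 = 0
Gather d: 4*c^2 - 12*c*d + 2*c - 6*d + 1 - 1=4*c^2 + 2*c + d*(-12*c - 6)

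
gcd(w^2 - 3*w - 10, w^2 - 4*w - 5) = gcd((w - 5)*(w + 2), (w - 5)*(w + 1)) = w - 5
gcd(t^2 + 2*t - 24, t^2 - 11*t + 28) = t - 4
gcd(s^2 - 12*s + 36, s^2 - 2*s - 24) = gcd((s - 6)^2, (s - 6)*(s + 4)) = s - 6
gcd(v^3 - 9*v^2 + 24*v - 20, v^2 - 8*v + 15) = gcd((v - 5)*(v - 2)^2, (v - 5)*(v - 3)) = v - 5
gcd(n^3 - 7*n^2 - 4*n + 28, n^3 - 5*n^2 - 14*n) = n^2 - 5*n - 14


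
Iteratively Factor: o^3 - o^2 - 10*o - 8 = (o + 2)*(o^2 - 3*o - 4) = (o - 4)*(o + 2)*(o + 1)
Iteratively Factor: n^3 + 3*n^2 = (n + 3)*(n^2) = n*(n + 3)*(n)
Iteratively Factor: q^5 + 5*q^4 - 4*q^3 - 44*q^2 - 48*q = (q + 2)*(q^4 + 3*q^3 - 10*q^2 - 24*q) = (q - 3)*(q + 2)*(q^3 + 6*q^2 + 8*q) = (q - 3)*(q + 2)^2*(q^2 + 4*q) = q*(q - 3)*(q + 2)^2*(q + 4)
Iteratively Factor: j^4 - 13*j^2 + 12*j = (j - 1)*(j^3 + j^2 - 12*j) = (j - 3)*(j - 1)*(j^2 + 4*j) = j*(j - 3)*(j - 1)*(j + 4)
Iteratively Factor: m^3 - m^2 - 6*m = (m)*(m^2 - m - 6) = m*(m + 2)*(m - 3)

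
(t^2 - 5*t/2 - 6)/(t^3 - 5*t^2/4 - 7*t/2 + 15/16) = 8*(t - 4)/(8*t^2 - 22*t + 5)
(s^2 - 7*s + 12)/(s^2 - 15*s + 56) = (s^2 - 7*s + 12)/(s^2 - 15*s + 56)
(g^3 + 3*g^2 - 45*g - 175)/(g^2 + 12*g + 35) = (g^2 - 2*g - 35)/(g + 7)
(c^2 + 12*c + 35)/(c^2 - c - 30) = (c + 7)/(c - 6)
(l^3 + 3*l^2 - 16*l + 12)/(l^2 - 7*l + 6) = (l^2 + 4*l - 12)/(l - 6)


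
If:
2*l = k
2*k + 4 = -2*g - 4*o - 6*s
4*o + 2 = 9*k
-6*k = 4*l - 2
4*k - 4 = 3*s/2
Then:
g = 29/8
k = 1/4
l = 1/8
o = 1/16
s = -2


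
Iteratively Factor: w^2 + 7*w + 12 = (w + 4)*(w + 3)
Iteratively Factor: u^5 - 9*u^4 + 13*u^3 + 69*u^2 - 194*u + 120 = (u - 2)*(u^4 - 7*u^3 - u^2 + 67*u - 60) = (u - 2)*(u - 1)*(u^3 - 6*u^2 - 7*u + 60) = (u - 5)*(u - 2)*(u - 1)*(u^2 - u - 12) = (u - 5)*(u - 2)*(u - 1)*(u + 3)*(u - 4)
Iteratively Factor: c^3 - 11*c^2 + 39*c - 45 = (c - 5)*(c^2 - 6*c + 9) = (c - 5)*(c - 3)*(c - 3)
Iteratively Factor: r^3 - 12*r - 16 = (r + 2)*(r^2 - 2*r - 8) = (r - 4)*(r + 2)*(r + 2)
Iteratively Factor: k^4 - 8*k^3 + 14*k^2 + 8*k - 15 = (k - 5)*(k^3 - 3*k^2 - k + 3) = (k - 5)*(k + 1)*(k^2 - 4*k + 3) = (k - 5)*(k - 1)*(k + 1)*(k - 3)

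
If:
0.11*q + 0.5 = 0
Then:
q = -4.55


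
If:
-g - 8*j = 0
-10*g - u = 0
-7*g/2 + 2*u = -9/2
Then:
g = 9/47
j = -9/376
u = -90/47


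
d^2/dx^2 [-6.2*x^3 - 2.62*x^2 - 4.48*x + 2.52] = -37.2*x - 5.24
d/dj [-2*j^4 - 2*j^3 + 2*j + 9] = -8*j^3 - 6*j^2 + 2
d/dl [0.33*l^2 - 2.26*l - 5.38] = 0.66*l - 2.26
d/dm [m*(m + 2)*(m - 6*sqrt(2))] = 3*m^2 - 12*sqrt(2)*m + 4*m - 12*sqrt(2)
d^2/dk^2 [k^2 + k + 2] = 2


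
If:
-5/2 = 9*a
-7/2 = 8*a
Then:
No Solution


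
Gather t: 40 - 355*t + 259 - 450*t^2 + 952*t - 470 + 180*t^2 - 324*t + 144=-270*t^2 + 273*t - 27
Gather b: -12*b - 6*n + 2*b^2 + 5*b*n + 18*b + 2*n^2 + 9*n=2*b^2 + b*(5*n + 6) + 2*n^2 + 3*n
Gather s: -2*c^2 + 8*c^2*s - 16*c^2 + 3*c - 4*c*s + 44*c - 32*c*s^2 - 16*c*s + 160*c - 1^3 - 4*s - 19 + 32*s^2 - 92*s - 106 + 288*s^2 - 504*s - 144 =-18*c^2 + 207*c + s^2*(320 - 32*c) + s*(8*c^2 - 20*c - 600) - 270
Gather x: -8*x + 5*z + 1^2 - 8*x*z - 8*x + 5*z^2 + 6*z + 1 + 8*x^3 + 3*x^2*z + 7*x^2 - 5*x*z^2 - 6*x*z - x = 8*x^3 + x^2*(3*z + 7) + x*(-5*z^2 - 14*z - 17) + 5*z^2 + 11*z + 2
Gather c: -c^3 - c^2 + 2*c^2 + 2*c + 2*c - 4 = -c^3 + c^2 + 4*c - 4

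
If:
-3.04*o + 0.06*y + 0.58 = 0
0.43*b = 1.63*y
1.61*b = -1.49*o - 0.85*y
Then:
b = -0.15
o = 0.19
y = -0.04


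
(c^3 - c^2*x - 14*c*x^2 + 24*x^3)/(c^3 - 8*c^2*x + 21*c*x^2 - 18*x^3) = (-c - 4*x)/(-c + 3*x)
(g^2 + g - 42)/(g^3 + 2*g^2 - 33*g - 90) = (g + 7)/(g^2 + 8*g + 15)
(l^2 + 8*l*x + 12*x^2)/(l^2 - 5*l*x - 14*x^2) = (-l - 6*x)/(-l + 7*x)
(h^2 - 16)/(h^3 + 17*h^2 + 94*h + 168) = (h - 4)/(h^2 + 13*h + 42)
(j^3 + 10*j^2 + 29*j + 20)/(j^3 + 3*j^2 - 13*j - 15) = (j + 4)/(j - 3)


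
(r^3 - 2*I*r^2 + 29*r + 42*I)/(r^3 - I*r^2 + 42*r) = (r^2 + 5*I*r - 6)/(r*(r + 6*I))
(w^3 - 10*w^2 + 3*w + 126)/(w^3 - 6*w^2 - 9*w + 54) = (w - 7)/(w - 3)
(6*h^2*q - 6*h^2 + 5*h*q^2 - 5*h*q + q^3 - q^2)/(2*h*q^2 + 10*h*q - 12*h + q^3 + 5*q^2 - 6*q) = (3*h + q)/(q + 6)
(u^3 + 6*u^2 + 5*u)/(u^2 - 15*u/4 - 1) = 4*u*(u^2 + 6*u + 5)/(4*u^2 - 15*u - 4)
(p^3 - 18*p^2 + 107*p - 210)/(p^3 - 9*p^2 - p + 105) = (p - 6)/(p + 3)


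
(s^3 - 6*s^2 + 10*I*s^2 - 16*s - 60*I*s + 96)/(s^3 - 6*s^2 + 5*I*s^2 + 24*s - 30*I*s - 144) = (s + 2*I)/(s - 3*I)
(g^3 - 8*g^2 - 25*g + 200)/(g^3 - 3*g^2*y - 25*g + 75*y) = (8 - g)/(-g + 3*y)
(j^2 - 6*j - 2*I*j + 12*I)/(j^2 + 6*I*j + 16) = (j - 6)/(j + 8*I)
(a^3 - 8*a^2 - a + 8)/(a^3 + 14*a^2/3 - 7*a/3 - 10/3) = 3*(a^2 - 7*a - 8)/(3*a^2 + 17*a + 10)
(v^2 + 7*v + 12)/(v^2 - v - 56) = (v^2 + 7*v + 12)/(v^2 - v - 56)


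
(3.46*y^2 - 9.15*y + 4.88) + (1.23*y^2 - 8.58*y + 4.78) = 4.69*y^2 - 17.73*y + 9.66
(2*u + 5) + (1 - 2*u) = 6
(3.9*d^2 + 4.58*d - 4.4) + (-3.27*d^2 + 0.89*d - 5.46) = 0.63*d^2 + 5.47*d - 9.86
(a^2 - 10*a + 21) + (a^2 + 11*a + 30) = 2*a^2 + a + 51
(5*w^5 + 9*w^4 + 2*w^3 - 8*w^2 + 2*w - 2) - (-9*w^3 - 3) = 5*w^5 + 9*w^4 + 11*w^3 - 8*w^2 + 2*w + 1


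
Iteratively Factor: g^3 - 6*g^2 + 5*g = (g - 5)*(g^2 - g) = g*(g - 5)*(g - 1)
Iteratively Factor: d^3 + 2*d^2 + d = (d)*(d^2 + 2*d + 1) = d*(d + 1)*(d + 1)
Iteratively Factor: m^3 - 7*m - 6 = (m - 3)*(m^2 + 3*m + 2) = (m - 3)*(m + 1)*(m + 2)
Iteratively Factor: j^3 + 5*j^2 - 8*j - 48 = (j + 4)*(j^2 + j - 12) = (j - 3)*(j + 4)*(j + 4)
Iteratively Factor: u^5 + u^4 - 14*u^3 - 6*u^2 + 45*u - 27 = (u + 3)*(u^4 - 2*u^3 - 8*u^2 + 18*u - 9) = (u - 1)*(u + 3)*(u^3 - u^2 - 9*u + 9) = (u - 1)^2*(u + 3)*(u^2 - 9) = (u - 1)^2*(u + 3)^2*(u - 3)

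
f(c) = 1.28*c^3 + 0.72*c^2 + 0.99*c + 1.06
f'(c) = 3.84*c^2 + 1.44*c + 0.99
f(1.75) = 11.86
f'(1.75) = 15.27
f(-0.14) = 0.93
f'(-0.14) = 0.86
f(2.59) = 30.69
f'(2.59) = 30.48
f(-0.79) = 0.10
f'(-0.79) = 2.25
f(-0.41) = 0.69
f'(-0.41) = 1.05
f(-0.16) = 0.91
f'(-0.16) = 0.86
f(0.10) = 1.17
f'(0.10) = 1.17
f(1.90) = 14.32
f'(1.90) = 17.59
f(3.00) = 45.07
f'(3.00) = 39.87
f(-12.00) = -2118.98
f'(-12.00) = 536.67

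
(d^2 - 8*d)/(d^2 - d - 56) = d/(d + 7)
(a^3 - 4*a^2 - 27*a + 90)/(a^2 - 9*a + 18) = a + 5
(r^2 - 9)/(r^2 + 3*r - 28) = (r^2 - 9)/(r^2 + 3*r - 28)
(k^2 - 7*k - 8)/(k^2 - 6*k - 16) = (k + 1)/(k + 2)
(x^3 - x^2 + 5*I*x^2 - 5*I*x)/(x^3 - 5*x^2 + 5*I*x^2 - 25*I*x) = (x - 1)/(x - 5)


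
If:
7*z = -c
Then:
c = -7*z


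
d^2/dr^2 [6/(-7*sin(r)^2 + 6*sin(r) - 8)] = 12*(98*sin(r)^4 - 63*sin(r)^3 - 241*sin(r)^2 + 150*sin(r) + 20)/(7*sin(r)^2 - 6*sin(r) + 8)^3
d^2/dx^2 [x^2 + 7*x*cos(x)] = -7*x*cos(x) - 14*sin(x) + 2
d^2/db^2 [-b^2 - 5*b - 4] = -2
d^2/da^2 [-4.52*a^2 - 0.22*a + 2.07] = -9.04000000000000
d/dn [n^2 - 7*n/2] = 2*n - 7/2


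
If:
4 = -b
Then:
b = -4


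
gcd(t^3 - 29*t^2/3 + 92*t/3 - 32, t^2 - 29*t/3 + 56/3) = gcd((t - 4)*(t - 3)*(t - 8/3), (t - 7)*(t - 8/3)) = t - 8/3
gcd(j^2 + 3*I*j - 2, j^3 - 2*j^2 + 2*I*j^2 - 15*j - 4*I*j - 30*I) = j + 2*I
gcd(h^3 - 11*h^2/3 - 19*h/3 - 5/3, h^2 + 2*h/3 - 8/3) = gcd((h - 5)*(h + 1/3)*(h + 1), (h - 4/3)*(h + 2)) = 1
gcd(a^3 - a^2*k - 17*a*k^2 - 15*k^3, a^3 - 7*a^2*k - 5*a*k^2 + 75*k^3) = a^2 - 2*a*k - 15*k^2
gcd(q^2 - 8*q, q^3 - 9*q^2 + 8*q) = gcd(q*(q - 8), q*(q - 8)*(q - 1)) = q^2 - 8*q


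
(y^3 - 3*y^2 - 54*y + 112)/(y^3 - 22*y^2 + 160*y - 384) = (y^2 + 5*y - 14)/(y^2 - 14*y + 48)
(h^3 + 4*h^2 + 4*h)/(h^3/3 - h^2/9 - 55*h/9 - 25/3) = 9*h*(h^2 + 4*h + 4)/(3*h^3 - h^2 - 55*h - 75)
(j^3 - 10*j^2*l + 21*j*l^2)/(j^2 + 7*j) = (j^2 - 10*j*l + 21*l^2)/(j + 7)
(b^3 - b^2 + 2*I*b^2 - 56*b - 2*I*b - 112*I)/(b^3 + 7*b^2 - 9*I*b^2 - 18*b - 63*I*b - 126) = (b^2 + 2*b*(-4 + I) - 16*I)/(b^2 - 9*I*b - 18)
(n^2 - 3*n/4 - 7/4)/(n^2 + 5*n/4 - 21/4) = (n + 1)/(n + 3)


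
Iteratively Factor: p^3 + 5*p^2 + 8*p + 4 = (p + 2)*(p^2 + 3*p + 2) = (p + 1)*(p + 2)*(p + 2)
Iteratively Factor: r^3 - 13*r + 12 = (r + 4)*(r^2 - 4*r + 3) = (r - 3)*(r + 4)*(r - 1)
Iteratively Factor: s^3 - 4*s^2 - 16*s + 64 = (s - 4)*(s^2 - 16) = (s - 4)*(s + 4)*(s - 4)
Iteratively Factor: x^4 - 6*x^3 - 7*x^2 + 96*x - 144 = (x + 4)*(x^3 - 10*x^2 + 33*x - 36) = (x - 3)*(x + 4)*(x^2 - 7*x + 12) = (x - 3)^2*(x + 4)*(x - 4)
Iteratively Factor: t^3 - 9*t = (t + 3)*(t^2 - 3*t) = t*(t + 3)*(t - 3)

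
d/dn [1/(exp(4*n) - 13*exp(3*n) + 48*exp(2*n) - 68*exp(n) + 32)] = (-4*exp(3*n) + 39*exp(2*n) - 96*exp(n) + 68)*exp(n)/(exp(4*n) - 13*exp(3*n) + 48*exp(2*n) - 68*exp(n) + 32)^2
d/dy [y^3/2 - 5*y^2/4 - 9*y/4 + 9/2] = 3*y^2/2 - 5*y/2 - 9/4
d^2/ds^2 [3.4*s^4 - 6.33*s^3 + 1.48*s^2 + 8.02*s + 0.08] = 40.8*s^2 - 37.98*s + 2.96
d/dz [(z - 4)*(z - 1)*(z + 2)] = 3*z^2 - 6*z - 6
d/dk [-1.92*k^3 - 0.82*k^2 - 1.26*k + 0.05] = -5.76*k^2 - 1.64*k - 1.26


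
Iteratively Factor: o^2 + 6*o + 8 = (o + 2)*(o + 4)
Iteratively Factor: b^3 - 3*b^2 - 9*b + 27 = (b - 3)*(b^2 - 9) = (b - 3)*(b + 3)*(b - 3)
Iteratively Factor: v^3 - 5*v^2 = (v)*(v^2 - 5*v) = v^2*(v - 5)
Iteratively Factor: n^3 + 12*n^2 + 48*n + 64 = (n + 4)*(n^2 + 8*n + 16) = (n + 4)^2*(n + 4)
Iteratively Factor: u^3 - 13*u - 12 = (u - 4)*(u^2 + 4*u + 3) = (u - 4)*(u + 1)*(u + 3)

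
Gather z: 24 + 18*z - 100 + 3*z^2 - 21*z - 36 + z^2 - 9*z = 4*z^2 - 12*z - 112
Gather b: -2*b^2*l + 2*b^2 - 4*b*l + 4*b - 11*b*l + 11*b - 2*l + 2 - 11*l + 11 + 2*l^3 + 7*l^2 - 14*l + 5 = b^2*(2 - 2*l) + b*(15 - 15*l) + 2*l^3 + 7*l^2 - 27*l + 18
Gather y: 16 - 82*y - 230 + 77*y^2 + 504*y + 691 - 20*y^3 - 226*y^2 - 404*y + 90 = -20*y^3 - 149*y^2 + 18*y + 567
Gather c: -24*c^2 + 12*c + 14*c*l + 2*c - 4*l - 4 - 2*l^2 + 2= -24*c^2 + c*(14*l + 14) - 2*l^2 - 4*l - 2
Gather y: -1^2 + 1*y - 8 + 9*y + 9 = 10*y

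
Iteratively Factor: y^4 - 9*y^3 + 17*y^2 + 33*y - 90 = (y - 5)*(y^3 - 4*y^2 - 3*y + 18) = (y - 5)*(y - 3)*(y^2 - y - 6) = (y - 5)*(y - 3)^2*(y + 2)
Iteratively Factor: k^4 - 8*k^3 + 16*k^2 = (k)*(k^3 - 8*k^2 + 16*k) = k*(k - 4)*(k^2 - 4*k) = k^2*(k - 4)*(k - 4)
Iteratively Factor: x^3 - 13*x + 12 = (x + 4)*(x^2 - 4*x + 3) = (x - 3)*(x + 4)*(x - 1)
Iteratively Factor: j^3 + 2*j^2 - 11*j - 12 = (j - 3)*(j^2 + 5*j + 4) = (j - 3)*(j + 4)*(j + 1)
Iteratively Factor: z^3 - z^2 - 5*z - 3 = (z - 3)*(z^2 + 2*z + 1) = (z - 3)*(z + 1)*(z + 1)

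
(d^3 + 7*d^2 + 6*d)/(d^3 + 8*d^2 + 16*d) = (d^2 + 7*d + 6)/(d^2 + 8*d + 16)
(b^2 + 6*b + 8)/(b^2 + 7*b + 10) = (b + 4)/(b + 5)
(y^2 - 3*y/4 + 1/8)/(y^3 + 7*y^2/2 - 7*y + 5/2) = (y - 1/4)/(y^2 + 4*y - 5)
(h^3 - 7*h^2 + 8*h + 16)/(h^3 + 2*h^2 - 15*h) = (h^3 - 7*h^2 + 8*h + 16)/(h*(h^2 + 2*h - 15))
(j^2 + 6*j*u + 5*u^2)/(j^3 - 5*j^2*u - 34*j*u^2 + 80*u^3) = (j + u)/(j^2 - 10*j*u + 16*u^2)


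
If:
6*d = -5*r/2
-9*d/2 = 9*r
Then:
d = 0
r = 0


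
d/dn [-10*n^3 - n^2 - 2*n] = -30*n^2 - 2*n - 2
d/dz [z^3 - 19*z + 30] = 3*z^2 - 19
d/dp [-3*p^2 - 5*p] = -6*p - 5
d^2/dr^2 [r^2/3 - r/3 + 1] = 2/3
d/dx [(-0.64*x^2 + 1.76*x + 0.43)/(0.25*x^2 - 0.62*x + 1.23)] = (-0.0431999999999999*x^2 - 1.7894*x + 2.4314)/(0.0625*x^4 - 0.31*x^3 + 0.9994*x^2 - 1.5252*x + 1.5129)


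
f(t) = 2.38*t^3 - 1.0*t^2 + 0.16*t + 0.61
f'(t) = 7.14*t^2 - 2.0*t + 0.16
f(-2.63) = -50.02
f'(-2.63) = 54.81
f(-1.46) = -9.16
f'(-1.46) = 18.30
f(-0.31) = 0.39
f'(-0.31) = 1.47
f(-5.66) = -463.88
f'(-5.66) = 240.21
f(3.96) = 133.36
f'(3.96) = 104.21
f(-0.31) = 0.39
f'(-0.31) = 1.47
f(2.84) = 47.52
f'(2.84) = 52.07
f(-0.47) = 0.07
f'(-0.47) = 2.68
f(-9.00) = -1816.85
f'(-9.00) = 596.50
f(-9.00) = -1816.85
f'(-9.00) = 596.50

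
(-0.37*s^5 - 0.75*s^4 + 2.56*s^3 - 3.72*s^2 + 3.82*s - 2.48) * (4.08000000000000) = -1.5096*s^5 - 3.06*s^4 + 10.4448*s^3 - 15.1776*s^2 + 15.5856*s - 10.1184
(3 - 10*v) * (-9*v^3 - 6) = 90*v^4 - 27*v^3 + 60*v - 18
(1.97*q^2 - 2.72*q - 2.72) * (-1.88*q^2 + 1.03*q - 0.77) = -3.7036*q^4 + 7.1427*q^3 + 0.7951*q^2 - 0.7072*q + 2.0944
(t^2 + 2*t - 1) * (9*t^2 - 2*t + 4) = 9*t^4 + 16*t^3 - 9*t^2 + 10*t - 4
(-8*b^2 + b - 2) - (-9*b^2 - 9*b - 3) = b^2 + 10*b + 1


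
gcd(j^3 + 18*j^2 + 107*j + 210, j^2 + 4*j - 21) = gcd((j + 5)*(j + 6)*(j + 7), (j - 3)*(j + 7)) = j + 7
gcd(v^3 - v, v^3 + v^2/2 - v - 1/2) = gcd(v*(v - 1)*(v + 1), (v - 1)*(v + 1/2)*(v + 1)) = v^2 - 1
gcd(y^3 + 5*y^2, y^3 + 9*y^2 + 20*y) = y^2 + 5*y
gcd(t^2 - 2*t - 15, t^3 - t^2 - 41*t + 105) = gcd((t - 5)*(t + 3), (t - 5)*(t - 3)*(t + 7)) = t - 5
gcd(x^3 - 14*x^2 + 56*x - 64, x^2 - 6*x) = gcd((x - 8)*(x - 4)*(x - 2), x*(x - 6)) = 1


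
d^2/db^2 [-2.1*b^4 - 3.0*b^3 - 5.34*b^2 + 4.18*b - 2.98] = -25.2*b^2 - 18.0*b - 10.68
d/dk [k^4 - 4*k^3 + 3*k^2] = 2*k*(2*k^2 - 6*k + 3)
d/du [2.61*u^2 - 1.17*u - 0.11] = 5.22*u - 1.17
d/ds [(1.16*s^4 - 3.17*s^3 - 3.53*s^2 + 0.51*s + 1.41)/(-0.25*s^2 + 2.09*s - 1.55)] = (-0.58*s^5 + 8.0657*s^4 - 20.4426*s^3 + 7.4903*s^2 + 11.648*s - 3.7374)/(0.0625*s^4 - 1.045*s^3 + 5.1431*s^2 - 6.479*s + 2.4025)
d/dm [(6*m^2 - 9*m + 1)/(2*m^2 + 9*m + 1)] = 2*(36*m^2 + 4*m - 9)/(4*m^4 + 36*m^3 + 85*m^2 + 18*m + 1)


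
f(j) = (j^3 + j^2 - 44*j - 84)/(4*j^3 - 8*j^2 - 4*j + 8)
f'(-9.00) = -0.02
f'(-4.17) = -0.07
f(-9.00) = 0.10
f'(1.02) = -39360.71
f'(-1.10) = 164.48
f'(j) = (-12*j^2 + 16*j + 4)*(j^3 + j^2 - 44*j - 84)/(4*j^3 - 8*j^2 - 4*j + 8)^2 + (3*j^2 + 2*j - 44)/(4*j^3 - 8*j^2 - 4*j + 8)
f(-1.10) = 13.72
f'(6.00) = 0.24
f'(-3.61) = -0.07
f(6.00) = -0.17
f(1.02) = 800.53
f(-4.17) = -0.11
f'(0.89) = -1290.36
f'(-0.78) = 31.19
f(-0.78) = -11.38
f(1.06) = 276.13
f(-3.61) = -0.15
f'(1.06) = -4359.52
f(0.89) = -131.80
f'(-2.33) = 0.23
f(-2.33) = -0.15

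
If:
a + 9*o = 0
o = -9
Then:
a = 81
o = -9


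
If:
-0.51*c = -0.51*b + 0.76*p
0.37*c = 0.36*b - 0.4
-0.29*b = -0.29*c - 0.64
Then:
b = 41.66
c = 39.45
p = 1.48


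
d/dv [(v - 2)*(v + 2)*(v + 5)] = 3*v^2 + 10*v - 4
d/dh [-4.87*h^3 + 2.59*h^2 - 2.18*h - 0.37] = -14.61*h^2 + 5.18*h - 2.18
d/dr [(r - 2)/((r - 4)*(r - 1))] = (-r^2 + 4*r - 6)/(r^4 - 10*r^3 + 33*r^2 - 40*r + 16)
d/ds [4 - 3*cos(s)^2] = 3*sin(2*s)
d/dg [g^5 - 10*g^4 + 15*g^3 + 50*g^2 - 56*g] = 5*g^4 - 40*g^3 + 45*g^2 + 100*g - 56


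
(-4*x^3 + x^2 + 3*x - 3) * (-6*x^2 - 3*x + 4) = 24*x^5 + 6*x^4 - 37*x^3 + 13*x^2 + 21*x - 12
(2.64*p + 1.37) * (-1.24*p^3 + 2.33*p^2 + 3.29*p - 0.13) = -3.2736*p^4 + 4.4524*p^3 + 11.8777*p^2 + 4.1641*p - 0.1781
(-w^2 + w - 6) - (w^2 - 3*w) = -2*w^2 + 4*w - 6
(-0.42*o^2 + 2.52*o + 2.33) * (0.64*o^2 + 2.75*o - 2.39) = -0.2688*o^4 + 0.4578*o^3 + 9.425*o^2 + 0.3847*o - 5.5687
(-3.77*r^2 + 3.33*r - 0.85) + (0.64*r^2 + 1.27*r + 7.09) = -3.13*r^2 + 4.6*r + 6.24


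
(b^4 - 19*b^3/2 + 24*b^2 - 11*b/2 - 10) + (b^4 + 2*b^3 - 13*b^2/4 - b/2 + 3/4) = 2*b^4 - 15*b^3/2 + 83*b^2/4 - 6*b - 37/4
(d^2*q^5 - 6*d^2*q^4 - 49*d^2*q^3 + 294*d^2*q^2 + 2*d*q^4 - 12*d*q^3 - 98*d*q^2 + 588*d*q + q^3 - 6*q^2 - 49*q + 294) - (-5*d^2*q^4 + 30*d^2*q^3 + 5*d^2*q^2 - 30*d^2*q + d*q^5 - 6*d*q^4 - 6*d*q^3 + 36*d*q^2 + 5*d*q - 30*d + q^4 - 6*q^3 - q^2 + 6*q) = d^2*q^5 - d^2*q^4 - 79*d^2*q^3 + 289*d^2*q^2 + 30*d^2*q - d*q^5 + 8*d*q^4 - 6*d*q^3 - 134*d*q^2 + 583*d*q + 30*d - q^4 + 7*q^3 - 5*q^2 - 55*q + 294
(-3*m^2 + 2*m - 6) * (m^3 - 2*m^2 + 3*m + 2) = -3*m^5 + 8*m^4 - 19*m^3 + 12*m^2 - 14*m - 12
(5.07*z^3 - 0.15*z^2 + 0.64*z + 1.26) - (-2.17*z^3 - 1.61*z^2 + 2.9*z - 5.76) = 7.24*z^3 + 1.46*z^2 - 2.26*z + 7.02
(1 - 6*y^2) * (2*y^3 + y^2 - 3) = -12*y^5 - 6*y^4 + 2*y^3 + 19*y^2 - 3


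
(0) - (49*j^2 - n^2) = -49*j^2 + n^2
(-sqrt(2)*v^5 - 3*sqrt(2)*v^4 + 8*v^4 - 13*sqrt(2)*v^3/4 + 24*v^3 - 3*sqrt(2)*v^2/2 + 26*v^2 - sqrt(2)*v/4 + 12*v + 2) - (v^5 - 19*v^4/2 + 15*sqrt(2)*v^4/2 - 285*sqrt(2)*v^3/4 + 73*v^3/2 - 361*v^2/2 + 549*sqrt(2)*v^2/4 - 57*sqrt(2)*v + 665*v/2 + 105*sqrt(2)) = -sqrt(2)*v^5 - v^5 - 21*sqrt(2)*v^4/2 + 35*v^4/2 - 25*v^3/2 + 68*sqrt(2)*v^3 - 555*sqrt(2)*v^2/4 + 413*v^2/2 - 641*v/2 + 227*sqrt(2)*v/4 - 105*sqrt(2) + 2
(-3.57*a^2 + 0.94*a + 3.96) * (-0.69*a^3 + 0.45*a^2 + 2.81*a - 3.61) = 2.4633*a^5 - 2.2551*a^4 - 12.3411*a^3 + 17.3111*a^2 + 7.7342*a - 14.2956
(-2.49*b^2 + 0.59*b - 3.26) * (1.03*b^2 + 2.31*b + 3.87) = -2.5647*b^4 - 5.1442*b^3 - 11.6312*b^2 - 5.2473*b - 12.6162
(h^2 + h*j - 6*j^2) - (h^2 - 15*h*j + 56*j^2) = 16*h*j - 62*j^2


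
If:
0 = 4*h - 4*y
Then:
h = y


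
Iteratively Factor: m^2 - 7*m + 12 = (m - 4)*(m - 3)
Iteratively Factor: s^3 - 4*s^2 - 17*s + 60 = (s + 4)*(s^2 - 8*s + 15) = (s - 5)*(s + 4)*(s - 3)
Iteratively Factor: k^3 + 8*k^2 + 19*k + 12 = (k + 1)*(k^2 + 7*k + 12) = (k + 1)*(k + 4)*(k + 3)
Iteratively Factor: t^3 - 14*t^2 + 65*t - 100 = (t - 4)*(t^2 - 10*t + 25) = (t - 5)*(t - 4)*(t - 5)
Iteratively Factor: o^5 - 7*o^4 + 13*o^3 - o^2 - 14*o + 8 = (o - 4)*(o^4 - 3*o^3 + o^2 + 3*o - 2) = (o - 4)*(o - 2)*(o^3 - o^2 - o + 1) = (o - 4)*(o - 2)*(o - 1)*(o^2 - 1) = (o - 4)*(o - 2)*(o - 1)^2*(o + 1)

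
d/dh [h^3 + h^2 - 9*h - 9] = 3*h^2 + 2*h - 9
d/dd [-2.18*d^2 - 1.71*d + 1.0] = -4.36*d - 1.71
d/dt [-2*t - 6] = -2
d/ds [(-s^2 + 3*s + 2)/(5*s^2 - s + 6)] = 2*(-7*s^2 - 16*s + 10)/(25*s^4 - 10*s^3 + 61*s^2 - 12*s + 36)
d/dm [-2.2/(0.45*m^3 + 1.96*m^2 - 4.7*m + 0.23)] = (2.97*m^2 + 8.624*m - 10.34)/(0.45*m^3 + 1.96*m^2 - 4.7*m + 0.23)^2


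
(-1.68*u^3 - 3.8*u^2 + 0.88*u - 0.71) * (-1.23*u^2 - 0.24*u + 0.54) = 2.0664*u^5 + 5.0772*u^4 - 1.0776*u^3 - 1.3899*u^2 + 0.6456*u - 0.3834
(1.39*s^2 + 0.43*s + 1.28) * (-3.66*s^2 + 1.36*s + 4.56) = -5.0874*s^4 + 0.3166*s^3 + 2.2384*s^2 + 3.7016*s + 5.8368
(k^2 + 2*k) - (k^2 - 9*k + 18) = 11*k - 18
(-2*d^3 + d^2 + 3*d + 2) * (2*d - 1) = -4*d^4 + 4*d^3 + 5*d^2 + d - 2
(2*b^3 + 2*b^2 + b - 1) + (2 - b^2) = 2*b^3 + b^2 + b + 1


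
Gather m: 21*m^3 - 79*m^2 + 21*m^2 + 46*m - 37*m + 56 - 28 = 21*m^3 - 58*m^2 + 9*m + 28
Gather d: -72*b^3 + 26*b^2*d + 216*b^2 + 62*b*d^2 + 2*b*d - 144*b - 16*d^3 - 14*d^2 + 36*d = -72*b^3 + 216*b^2 - 144*b - 16*d^3 + d^2*(62*b - 14) + d*(26*b^2 + 2*b + 36)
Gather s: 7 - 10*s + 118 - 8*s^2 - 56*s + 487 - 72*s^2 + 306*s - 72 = -80*s^2 + 240*s + 540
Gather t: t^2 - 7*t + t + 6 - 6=t^2 - 6*t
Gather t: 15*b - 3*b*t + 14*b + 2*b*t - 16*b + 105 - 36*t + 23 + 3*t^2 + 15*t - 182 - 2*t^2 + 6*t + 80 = 13*b + t^2 + t*(-b - 15) + 26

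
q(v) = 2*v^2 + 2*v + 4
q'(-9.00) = -34.00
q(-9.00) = 148.00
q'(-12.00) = -46.00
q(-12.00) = 268.00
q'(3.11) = 14.44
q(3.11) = 29.56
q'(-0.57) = -0.28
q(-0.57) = 3.51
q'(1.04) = 6.16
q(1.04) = 8.24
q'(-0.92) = -1.68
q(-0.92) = 3.85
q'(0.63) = 4.52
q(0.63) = 6.05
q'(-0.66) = -0.64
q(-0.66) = 3.55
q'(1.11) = 6.44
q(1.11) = 8.68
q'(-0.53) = -0.12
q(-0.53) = 3.50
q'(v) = 4*v + 2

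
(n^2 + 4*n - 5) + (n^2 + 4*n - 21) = 2*n^2 + 8*n - 26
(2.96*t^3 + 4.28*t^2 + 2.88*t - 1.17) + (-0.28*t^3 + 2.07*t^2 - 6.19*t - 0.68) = 2.68*t^3 + 6.35*t^2 - 3.31*t - 1.85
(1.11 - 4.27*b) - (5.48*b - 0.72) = 1.83 - 9.75*b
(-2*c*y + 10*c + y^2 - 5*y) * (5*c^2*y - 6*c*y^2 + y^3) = -10*c^3*y^2 + 50*c^3*y + 17*c^2*y^3 - 85*c^2*y^2 - 8*c*y^4 + 40*c*y^3 + y^5 - 5*y^4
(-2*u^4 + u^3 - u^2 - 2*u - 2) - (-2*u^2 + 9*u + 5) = -2*u^4 + u^3 + u^2 - 11*u - 7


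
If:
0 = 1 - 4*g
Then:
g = 1/4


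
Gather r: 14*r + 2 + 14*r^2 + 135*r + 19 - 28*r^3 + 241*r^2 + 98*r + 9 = -28*r^3 + 255*r^2 + 247*r + 30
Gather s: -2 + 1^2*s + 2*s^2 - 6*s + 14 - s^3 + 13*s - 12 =-s^3 + 2*s^2 + 8*s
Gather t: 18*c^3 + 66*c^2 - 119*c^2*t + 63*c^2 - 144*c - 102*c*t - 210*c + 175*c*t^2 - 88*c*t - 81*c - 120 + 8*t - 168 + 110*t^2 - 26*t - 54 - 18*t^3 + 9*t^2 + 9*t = 18*c^3 + 129*c^2 - 435*c - 18*t^3 + t^2*(175*c + 119) + t*(-119*c^2 - 190*c - 9) - 342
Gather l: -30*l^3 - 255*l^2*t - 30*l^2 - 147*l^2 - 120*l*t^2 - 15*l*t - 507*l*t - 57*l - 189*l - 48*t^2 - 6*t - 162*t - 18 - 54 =-30*l^3 + l^2*(-255*t - 177) + l*(-120*t^2 - 522*t - 246) - 48*t^2 - 168*t - 72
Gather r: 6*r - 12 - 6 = 6*r - 18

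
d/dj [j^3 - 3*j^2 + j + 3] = 3*j^2 - 6*j + 1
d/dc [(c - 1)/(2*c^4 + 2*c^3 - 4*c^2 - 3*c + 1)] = 2*(-3*c^4 + 2*c^3 + 5*c^2 - 4*c - 1)/(4*c^8 + 8*c^7 - 12*c^6 - 28*c^5 + 8*c^4 + 28*c^3 + c^2 - 6*c + 1)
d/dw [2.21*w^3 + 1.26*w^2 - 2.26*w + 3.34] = 6.63*w^2 + 2.52*w - 2.26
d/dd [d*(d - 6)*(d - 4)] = 3*d^2 - 20*d + 24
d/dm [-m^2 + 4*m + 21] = 4 - 2*m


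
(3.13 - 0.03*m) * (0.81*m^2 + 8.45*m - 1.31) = -0.0243*m^3 + 2.2818*m^2 + 26.4878*m - 4.1003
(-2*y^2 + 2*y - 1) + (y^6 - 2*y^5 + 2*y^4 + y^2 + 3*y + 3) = y^6 - 2*y^5 + 2*y^4 - y^2 + 5*y + 2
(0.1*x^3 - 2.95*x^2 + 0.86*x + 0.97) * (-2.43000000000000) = -0.243*x^3 + 7.1685*x^2 - 2.0898*x - 2.3571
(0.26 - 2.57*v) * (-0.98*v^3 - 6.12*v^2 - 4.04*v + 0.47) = 2.5186*v^4 + 15.4736*v^3 + 8.7916*v^2 - 2.2583*v + 0.1222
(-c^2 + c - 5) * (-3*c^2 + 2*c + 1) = 3*c^4 - 5*c^3 + 16*c^2 - 9*c - 5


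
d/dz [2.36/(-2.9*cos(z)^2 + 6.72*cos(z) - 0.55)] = (15.8592 - 13.688*cos(z))*sin(z)/(2.9*cos(z)^2 - 6.72*cos(z) + 0.55)^2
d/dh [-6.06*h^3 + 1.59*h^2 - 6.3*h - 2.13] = -18.18*h^2 + 3.18*h - 6.3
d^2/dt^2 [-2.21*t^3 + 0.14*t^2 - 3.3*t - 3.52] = 0.28 - 13.26*t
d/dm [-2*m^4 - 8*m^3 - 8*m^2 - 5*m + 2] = -8*m^3 - 24*m^2 - 16*m - 5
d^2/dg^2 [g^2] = 2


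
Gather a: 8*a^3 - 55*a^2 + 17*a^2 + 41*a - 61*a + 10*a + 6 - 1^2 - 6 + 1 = 8*a^3 - 38*a^2 - 10*a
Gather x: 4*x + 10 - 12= 4*x - 2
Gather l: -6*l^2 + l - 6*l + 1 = -6*l^2 - 5*l + 1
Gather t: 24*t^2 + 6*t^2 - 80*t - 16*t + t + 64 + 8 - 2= 30*t^2 - 95*t + 70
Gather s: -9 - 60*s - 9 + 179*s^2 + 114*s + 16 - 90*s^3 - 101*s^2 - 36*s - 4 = -90*s^3 + 78*s^2 + 18*s - 6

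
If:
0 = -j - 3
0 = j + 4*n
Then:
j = -3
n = 3/4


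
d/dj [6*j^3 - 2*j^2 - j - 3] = 18*j^2 - 4*j - 1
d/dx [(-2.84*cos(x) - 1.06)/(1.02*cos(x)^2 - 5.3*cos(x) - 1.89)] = (-2.8968*cos(x)^2 - 2.1624*cos(x) + 0.250400000000001)*sin(x)/(1.0404*cos(x)^4 - 10.812*cos(x)^3 + 24.2344*cos(x)^2 + 20.034*cos(x) + 3.5721)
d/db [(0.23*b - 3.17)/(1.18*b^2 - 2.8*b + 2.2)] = (-0.2714*b^2 + 7.4812*b - 8.37)/(1.3924*b^4 - 6.608*b^3 + 13.032*b^2 - 12.32*b + 4.84)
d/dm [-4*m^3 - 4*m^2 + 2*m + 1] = -12*m^2 - 8*m + 2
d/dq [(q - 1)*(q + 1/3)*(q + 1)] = 3*q^2 + 2*q/3 - 1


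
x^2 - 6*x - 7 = (x - 7)*(x + 1)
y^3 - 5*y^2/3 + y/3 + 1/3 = (y - 1)^2*(y + 1/3)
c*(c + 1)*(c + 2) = c^3 + 3*c^2 + 2*c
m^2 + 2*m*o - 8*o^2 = (m - 2*o)*(m + 4*o)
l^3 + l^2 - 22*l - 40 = (l - 5)*(l + 2)*(l + 4)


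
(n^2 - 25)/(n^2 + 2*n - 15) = (n - 5)/(n - 3)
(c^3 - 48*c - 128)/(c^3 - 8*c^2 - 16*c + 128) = (c + 4)/(c - 4)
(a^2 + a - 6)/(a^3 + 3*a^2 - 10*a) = (a + 3)/(a*(a + 5))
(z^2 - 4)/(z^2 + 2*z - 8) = (z + 2)/(z + 4)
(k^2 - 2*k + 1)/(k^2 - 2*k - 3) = (-k^2 + 2*k - 1)/(-k^2 + 2*k + 3)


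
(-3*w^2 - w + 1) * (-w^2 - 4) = 3*w^4 + w^3 + 11*w^2 + 4*w - 4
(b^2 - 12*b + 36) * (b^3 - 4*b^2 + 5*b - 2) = b^5 - 16*b^4 + 89*b^3 - 206*b^2 + 204*b - 72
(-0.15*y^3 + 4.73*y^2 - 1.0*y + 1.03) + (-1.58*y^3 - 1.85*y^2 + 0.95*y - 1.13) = -1.73*y^3 + 2.88*y^2 - 0.05*y - 0.0999999999999999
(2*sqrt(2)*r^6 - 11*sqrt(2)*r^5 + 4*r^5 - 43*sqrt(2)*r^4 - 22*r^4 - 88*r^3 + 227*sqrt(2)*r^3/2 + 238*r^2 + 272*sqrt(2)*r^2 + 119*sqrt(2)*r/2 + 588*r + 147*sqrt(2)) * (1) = 2*sqrt(2)*r^6 - 11*sqrt(2)*r^5 + 4*r^5 - 43*sqrt(2)*r^4 - 22*r^4 - 88*r^3 + 227*sqrt(2)*r^3/2 + 238*r^2 + 272*sqrt(2)*r^2 + 119*sqrt(2)*r/2 + 588*r + 147*sqrt(2)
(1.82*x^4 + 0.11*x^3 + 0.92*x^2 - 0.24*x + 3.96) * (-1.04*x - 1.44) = -1.8928*x^5 - 2.7352*x^4 - 1.1152*x^3 - 1.0752*x^2 - 3.7728*x - 5.7024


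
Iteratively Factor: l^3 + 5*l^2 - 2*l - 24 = (l + 3)*(l^2 + 2*l - 8) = (l - 2)*(l + 3)*(l + 4)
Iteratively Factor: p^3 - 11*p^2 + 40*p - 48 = (p - 3)*(p^2 - 8*p + 16) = (p - 4)*(p - 3)*(p - 4)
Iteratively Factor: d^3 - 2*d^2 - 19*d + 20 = (d + 4)*(d^2 - 6*d + 5) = (d - 5)*(d + 4)*(d - 1)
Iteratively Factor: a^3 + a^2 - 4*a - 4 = (a + 2)*(a^2 - a - 2) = (a + 1)*(a + 2)*(a - 2)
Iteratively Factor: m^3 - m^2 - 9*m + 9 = (m - 1)*(m^2 - 9) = (m - 3)*(m - 1)*(m + 3)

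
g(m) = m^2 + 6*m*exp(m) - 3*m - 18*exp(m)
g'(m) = 6*m*exp(m) + 2*m - 12*exp(m) - 3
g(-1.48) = 0.51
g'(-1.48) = -10.71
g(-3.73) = 24.13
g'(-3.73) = -11.28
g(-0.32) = -13.40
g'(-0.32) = -13.75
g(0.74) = -30.09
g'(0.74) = -17.37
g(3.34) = 58.70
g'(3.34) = 230.56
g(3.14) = 19.85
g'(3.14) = 161.31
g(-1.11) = -3.56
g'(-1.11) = -11.37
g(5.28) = 2698.38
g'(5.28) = 3872.12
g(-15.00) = 270.00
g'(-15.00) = -33.00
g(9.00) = 291765.02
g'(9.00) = 340344.52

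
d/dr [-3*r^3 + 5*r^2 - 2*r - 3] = -9*r^2 + 10*r - 2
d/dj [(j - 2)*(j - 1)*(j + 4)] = 3*j^2 + 2*j - 10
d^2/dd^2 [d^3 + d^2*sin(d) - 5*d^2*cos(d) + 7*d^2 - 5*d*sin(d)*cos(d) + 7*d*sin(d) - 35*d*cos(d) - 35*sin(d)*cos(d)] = -d^2*sin(d) + 5*d^2*cos(d) + 13*d*sin(d) + 10*d*sin(2*d) + 39*d*cos(d) + 6*d + 72*sin(d) + 70*sin(2*d) + 4*cos(d) - 10*cos(2*d) + 14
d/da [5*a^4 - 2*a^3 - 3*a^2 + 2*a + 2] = 20*a^3 - 6*a^2 - 6*a + 2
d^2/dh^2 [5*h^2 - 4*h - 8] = 10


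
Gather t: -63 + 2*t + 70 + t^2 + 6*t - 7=t^2 + 8*t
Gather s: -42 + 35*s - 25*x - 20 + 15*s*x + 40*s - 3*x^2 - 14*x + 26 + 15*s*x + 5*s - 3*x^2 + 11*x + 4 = s*(30*x + 80) - 6*x^2 - 28*x - 32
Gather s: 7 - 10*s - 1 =6 - 10*s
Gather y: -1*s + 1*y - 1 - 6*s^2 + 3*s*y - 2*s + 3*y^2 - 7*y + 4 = -6*s^2 - 3*s + 3*y^2 + y*(3*s - 6) + 3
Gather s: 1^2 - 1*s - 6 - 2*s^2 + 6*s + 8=-2*s^2 + 5*s + 3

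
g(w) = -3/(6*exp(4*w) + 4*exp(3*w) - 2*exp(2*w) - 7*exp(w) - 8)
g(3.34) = -0.00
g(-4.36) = 0.37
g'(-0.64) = -0.03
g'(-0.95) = -0.05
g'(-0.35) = 0.08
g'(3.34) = 0.00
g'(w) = -3*(-24*exp(4*w) - 12*exp(3*w) + 4*exp(2*w) + 7*exp(w))/(6*exp(4*w) + 4*exp(3*w) - 2*exp(2*w) - 7*exp(w) - 8)^2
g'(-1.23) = -0.06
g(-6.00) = 0.37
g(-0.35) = 0.27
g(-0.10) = 0.33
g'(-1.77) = -0.04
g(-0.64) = 0.27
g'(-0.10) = 0.57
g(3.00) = 0.00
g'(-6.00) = 0.00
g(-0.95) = 0.28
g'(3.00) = 0.00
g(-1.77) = 0.33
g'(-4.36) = -0.00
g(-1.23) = 0.30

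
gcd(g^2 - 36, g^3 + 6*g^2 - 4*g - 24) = g + 6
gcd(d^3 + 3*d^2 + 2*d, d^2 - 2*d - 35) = 1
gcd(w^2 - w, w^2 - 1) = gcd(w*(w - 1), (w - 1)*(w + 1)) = w - 1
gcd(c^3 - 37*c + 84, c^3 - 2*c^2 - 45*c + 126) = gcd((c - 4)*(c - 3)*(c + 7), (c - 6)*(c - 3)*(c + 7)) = c^2 + 4*c - 21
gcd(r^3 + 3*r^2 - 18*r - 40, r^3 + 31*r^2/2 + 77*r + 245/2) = r + 5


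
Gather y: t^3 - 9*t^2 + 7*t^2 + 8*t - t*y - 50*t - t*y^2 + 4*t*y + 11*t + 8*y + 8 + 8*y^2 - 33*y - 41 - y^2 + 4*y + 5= t^3 - 2*t^2 - 31*t + y^2*(7 - t) + y*(3*t - 21) - 28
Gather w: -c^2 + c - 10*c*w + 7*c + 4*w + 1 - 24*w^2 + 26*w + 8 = -c^2 + 8*c - 24*w^2 + w*(30 - 10*c) + 9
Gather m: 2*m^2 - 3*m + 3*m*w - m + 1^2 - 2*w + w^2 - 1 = 2*m^2 + m*(3*w - 4) + w^2 - 2*w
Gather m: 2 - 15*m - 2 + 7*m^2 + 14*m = 7*m^2 - m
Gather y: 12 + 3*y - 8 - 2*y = y + 4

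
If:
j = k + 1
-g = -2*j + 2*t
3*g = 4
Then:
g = 4/3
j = t + 2/3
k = t - 1/3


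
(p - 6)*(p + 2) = p^2 - 4*p - 12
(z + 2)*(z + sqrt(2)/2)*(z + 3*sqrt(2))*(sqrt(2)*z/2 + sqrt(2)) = sqrt(2)*z^4/2 + 2*sqrt(2)*z^3 + 7*z^3/2 + 7*sqrt(2)*z^2/2 + 14*z^2 + 6*sqrt(2)*z + 14*z + 6*sqrt(2)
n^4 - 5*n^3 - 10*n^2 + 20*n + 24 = (n - 6)*(n - 2)*(n + 1)*(n + 2)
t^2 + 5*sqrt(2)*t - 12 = (t - sqrt(2))*(t + 6*sqrt(2))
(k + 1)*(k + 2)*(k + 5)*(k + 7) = k^4 + 15*k^3 + 73*k^2 + 129*k + 70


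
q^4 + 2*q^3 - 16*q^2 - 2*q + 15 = (q - 3)*(q - 1)*(q + 1)*(q + 5)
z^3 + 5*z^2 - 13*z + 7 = (z - 1)^2*(z + 7)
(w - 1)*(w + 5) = w^2 + 4*w - 5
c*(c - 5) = c^2 - 5*c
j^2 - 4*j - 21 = (j - 7)*(j + 3)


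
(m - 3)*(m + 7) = m^2 + 4*m - 21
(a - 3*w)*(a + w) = a^2 - 2*a*w - 3*w^2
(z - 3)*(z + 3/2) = z^2 - 3*z/2 - 9/2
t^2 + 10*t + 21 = (t + 3)*(t + 7)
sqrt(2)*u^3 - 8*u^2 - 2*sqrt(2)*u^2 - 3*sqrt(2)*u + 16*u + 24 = (u - 3)*(u - 4*sqrt(2))*(sqrt(2)*u + sqrt(2))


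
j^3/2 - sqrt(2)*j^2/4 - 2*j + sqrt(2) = (j/2 + 1)*(j - 2)*(j - sqrt(2)/2)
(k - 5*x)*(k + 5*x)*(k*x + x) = k^3*x + k^2*x - 25*k*x^3 - 25*x^3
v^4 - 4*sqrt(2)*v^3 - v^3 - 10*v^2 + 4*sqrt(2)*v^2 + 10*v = v*(v - 1)*(v - 5*sqrt(2))*(v + sqrt(2))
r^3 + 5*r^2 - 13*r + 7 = (r - 1)^2*(r + 7)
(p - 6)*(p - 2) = p^2 - 8*p + 12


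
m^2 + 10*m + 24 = (m + 4)*(m + 6)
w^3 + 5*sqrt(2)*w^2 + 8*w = w*(w + sqrt(2))*(w + 4*sqrt(2))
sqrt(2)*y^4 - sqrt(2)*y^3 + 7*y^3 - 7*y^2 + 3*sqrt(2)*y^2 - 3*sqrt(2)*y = y*(y - 1)*(y + 3*sqrt(2))*(sqrt(2)*y + 1)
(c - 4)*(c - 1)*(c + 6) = c^3 + c^2 - 26*c + 24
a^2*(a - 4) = a^3 - 4*a^2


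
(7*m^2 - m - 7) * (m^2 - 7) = 7*m^4 - m^3 - 56*m^2 + 7*m + 49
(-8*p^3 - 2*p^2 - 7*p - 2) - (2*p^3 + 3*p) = -10*p^3 - 2*p^2 - 10*p - 2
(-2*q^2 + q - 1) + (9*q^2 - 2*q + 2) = 7*q^2 - q + 1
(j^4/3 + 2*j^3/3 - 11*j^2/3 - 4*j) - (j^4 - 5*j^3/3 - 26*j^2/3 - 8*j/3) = -2*j^4/3 + 7*j^3/3 + 5*j^2 - 4*j/3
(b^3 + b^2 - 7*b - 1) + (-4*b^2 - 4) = b^3 - 3*b^2 - 7*b - 5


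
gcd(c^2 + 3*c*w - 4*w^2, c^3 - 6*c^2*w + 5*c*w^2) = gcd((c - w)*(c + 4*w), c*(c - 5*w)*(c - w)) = -c + w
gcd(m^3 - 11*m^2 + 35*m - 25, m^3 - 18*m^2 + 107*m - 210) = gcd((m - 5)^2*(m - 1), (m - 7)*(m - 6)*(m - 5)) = m - 5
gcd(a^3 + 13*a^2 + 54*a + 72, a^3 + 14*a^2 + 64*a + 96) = a^2 + 10*a + 24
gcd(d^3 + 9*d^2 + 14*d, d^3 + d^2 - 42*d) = d^2 + 7*d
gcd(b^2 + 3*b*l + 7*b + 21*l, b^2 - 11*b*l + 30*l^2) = 1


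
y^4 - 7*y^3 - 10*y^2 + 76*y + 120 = (y - 6)*(y - 5)*(y + 2)^2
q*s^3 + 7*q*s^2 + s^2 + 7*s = s*(s + 7)*(q*s + 1)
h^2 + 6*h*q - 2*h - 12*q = (h - 2)*(h + 6*q)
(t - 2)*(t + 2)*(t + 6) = t^3 + 6*t^2 - 4*t - 24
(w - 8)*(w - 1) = w^2 - 9*w + 8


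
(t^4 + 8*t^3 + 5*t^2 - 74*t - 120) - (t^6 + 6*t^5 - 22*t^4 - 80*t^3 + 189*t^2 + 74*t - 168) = -t^6 - 6*t^5 + 23*t^4 + 88*t^3 - 184*t^2 - 148*t + 48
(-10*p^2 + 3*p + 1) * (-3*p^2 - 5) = 30*p^4 - 9*p^3 + 47*p^2 - 15*p - 5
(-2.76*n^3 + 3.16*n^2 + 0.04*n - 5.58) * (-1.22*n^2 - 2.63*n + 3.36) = 3.3672*n^5 + 3.4036*n^4 - 17.6332*n^3 + 17.32*n^2 + 14.8098*n - 18.7488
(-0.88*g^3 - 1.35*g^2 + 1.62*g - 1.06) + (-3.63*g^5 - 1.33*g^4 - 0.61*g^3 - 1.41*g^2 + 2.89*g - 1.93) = -3.63*g^5 - 1.33*g^4 - 1.49*g^3 - 2.76*g^2 + 4.51*g - 2.99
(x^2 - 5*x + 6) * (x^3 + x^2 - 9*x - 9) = x^5 - 4*x^4 - 8*x^3 + 42*x^2 - 9*x - 54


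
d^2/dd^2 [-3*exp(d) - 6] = -3*exp(d)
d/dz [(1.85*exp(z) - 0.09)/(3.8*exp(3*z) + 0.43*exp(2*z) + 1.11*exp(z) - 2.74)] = (-14.06*exp(3*z) + 0.2305*exp(2*z) + 0.0773999999999999*exp(z) - 4.9691)*exp(z)/(14.44*exp(6*z) + 3.268*exp(5*z) + 8.6209*exp(4*z) - 19.8694*exp(3*z) - 1.1243*exp(2*z) - 6.0828*exp(z) + 7.5076)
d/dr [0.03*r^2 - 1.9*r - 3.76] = 0.06*r - 1.9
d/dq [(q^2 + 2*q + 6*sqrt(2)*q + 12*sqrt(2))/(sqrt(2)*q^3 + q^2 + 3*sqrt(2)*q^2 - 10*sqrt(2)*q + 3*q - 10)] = (2*(q + 1 + 3*sqrt(2))*(sqrt(2)*q^3 + q^2 + 3*sqrt(2)*q^2 - 10*sqrt(2)*q + 3*q - 10) - (q^2 + 2*q + 6*sqrt(2)*q + 12*sqrt(2))*(3*sqrt(2)*q^2 + 2*q + 6*sqrt(2)*q - 10*sqrt(2) + 3))/(sqrt(2)*q^3 + q^2 + 3*sqrt(2)*q^2 - 10*sqrt(2)*q + 3*q - 10)^2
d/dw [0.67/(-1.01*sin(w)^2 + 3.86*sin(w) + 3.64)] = (1.3534*sin(w) - 2.5862)*cos(w)/(-1.01*sin(w)^2 + 3.86*sin(w) + 3.64)^2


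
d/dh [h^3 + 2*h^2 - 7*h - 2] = 3*h^2 + 4*h - 7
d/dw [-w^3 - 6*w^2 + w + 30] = -3*w^2 - 12*w + 1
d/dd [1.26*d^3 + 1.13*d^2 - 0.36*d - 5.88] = 3.78*d^2 + 2.26*d - 0.36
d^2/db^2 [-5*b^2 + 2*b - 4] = -10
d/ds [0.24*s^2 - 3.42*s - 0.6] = 0.48*s - 3.42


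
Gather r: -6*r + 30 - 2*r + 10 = 40 - 8*r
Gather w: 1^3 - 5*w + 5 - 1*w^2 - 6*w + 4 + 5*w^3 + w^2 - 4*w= 5*w^3 - 15*w + 10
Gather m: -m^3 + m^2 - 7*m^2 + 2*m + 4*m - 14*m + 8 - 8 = -m^3 - 6*m^2 - 8*m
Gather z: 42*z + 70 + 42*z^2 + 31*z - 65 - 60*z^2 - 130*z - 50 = -18*z^2 - 57*z - 45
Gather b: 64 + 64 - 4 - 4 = 120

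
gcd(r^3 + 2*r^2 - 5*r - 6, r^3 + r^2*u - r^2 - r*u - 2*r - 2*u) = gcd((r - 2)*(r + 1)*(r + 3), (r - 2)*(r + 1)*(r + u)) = r^2 - r - 2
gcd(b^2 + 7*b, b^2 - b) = b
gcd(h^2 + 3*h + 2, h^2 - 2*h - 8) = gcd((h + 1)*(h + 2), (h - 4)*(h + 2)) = h + 2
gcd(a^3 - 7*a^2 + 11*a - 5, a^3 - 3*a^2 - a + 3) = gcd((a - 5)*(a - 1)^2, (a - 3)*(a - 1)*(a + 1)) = a - 1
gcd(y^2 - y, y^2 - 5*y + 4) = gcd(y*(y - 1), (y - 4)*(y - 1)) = y - 1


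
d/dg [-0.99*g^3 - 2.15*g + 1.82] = -2.97*g^2 - 2.15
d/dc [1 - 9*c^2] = -18*c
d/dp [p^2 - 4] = 2*p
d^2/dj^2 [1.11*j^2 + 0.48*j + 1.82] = 2.22000000000000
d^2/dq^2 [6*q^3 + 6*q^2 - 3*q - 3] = 36*q + 12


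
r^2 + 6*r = r*(r + 6)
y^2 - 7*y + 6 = (y - 6)*(y - 1)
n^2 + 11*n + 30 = (n + 5)*(n + 6)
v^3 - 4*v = v*(v - 2)*(v + 2)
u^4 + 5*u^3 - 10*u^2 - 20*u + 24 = (u - 2)*(u - 1)*(u + 2)*(u + 6)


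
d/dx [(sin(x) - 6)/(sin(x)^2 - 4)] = (12*sin(x) + cos(x)^2 - 5)*cos(x)/(sin(x)^2 - 4)^2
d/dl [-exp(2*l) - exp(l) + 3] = (-2*exp(l) - 1)*exp(l)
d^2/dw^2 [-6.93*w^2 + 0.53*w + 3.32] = -13.8600000000000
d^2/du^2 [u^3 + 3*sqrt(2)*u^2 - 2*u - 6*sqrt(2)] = 6*u + 6*sqrt(2)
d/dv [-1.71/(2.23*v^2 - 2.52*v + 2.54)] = (7.6266*v - 4.3092)/(2.23*v^2 - 2.52*v + 2.54)^2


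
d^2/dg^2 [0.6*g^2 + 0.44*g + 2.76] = 1.20000000000000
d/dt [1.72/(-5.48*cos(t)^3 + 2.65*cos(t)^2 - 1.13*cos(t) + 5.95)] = (-28.2768*cos(t)^2 + 9.116*cos(t) - 1.9436)*sin(t)/(5.48*cos(t)^3 - 2.65*cos(t)^2 + 1.13*cos(t) - 5.95)^2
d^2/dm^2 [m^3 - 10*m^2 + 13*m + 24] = 6*m - 20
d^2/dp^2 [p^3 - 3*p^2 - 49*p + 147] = 6*p - 6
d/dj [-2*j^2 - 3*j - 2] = -4*j - 3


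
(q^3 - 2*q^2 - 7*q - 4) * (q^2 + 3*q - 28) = q^5 + q^4 - 41*q^3 + 31*q^2 + 184*q + 112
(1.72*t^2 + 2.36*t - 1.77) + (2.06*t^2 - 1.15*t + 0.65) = 3.78*t^2 + 1.21*t - 1.12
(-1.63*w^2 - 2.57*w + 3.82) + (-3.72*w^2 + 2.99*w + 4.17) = -5.35*w^2 + 0.42*w + 7.99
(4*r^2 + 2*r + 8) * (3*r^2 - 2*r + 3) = 12*r^4 - 2*r^3 + 32*r^2 - 10*r + 24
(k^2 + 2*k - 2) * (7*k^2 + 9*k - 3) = 7*k^4 + 23*k^3 + k^2 - 24*k + 6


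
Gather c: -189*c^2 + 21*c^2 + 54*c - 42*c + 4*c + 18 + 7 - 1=-168*c^2 + 16*c + 24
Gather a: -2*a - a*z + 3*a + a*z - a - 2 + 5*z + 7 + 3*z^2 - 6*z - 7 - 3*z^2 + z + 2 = 0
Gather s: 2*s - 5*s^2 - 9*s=-5*s^2 - 7*s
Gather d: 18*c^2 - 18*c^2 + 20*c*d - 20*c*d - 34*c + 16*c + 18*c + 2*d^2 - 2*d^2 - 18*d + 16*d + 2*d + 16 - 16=0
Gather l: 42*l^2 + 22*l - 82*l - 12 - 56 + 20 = 42*l^2 - 60*l - 48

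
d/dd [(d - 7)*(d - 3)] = 2*d - 10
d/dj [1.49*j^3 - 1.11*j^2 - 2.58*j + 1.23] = 4.47*j^2 - 2.22*j - 2.58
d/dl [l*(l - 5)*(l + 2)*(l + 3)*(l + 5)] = 5*l^4 + 20*l^3 - 57*l^2 - 250*l - 150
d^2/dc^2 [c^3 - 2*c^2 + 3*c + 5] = 6*c - 4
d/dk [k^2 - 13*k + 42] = 2*k - 13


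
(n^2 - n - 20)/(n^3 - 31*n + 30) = (n + 4)/(n^2 + 5*n - 6)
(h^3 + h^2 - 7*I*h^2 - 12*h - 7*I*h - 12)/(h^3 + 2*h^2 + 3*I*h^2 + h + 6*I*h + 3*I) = (h^2 - 7*I*h - 12)/(h^2 + h*(1 + 3*I) + 3*I)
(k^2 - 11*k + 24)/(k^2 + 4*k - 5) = (k^2 - 11*k + 24)/(k^2 + 4*k - 5)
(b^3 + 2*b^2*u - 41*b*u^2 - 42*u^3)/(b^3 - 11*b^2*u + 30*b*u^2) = (-b^2 - 8*b*u - 7*u^2)/(b*(-b + 5*u))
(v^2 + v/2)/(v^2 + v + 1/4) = 2*v/(2*v + 1)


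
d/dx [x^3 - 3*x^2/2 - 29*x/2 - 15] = 3*x^2 - 3*x - 29/2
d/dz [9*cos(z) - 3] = -9*sin(z)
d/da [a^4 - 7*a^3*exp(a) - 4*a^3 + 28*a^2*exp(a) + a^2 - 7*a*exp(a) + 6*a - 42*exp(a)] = -7*a^3*exp(a) + 4*a^3 + 7*a^2*exp(a) - 12*a^2 + 49*a*exp(a) + 2*a - 49*exp(a) + 6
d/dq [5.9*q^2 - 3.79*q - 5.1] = 11.8*q - 3.79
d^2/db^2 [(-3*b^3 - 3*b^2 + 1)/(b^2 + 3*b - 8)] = 14*(-6*b^3 + 21*b^2 - 81*b - 25)/(b^6 + 9*b^5 + 3*b^4 - 117*b^3 - 24*b^2 + 576*b - 512)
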